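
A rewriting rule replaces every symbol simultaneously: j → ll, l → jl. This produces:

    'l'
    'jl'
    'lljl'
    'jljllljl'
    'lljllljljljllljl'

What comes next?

Rewriting the 16 symbols of lljllljljljllljl one by one yields jl jl ll jl jl jl ll jl ll jl ll jl jl jl ll jl; concatenated:

jljllljljljllljllljllljljljllljl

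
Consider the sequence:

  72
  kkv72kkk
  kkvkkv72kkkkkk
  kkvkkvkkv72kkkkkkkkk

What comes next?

kkvkkvkkvkkv72kkkkkkkkkkkk

Each term wraps the previous one in kkv on the left and kkk on the right.
So the next term is kkv·kkvkkvkkv72kkkkkkkkk·kkk.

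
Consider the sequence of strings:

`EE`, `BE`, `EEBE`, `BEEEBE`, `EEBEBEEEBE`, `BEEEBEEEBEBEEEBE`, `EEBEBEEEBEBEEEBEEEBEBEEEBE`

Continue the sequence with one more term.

This is a Fibonacci-style word recurrence s(k) = s(k−2)·s(k−1): e.g. EE·BE = EEBE.
The next term joins BEEEBEEEBEBEEEBE and EEBEBEEEBEBEEEBEEEBEBEEEBE.

BEEEBEEEBEBEEEBEEEBEBEEEBEBEEEBEEEBEBEEEBE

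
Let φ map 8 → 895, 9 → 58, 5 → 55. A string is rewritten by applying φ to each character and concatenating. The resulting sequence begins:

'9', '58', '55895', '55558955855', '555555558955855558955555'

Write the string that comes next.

Applying the rule to each of the 24 symbols of 555555558955855558955555 gives the pieces 55 55 55 55 55 55 55 55 895 58 55 55 895 55 55 55 55 895 58 55 55 55 55 55, which concatenate to the answer.

555555555555555589558555589555555555895585555555555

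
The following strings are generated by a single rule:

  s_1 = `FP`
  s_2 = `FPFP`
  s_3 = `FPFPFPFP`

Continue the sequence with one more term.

s(k+1) = s(k)·s(k) — each term doubles the last.
One more doubling of FPFPFPFP gives the answer.

FPFPFPFPFPFPFPFP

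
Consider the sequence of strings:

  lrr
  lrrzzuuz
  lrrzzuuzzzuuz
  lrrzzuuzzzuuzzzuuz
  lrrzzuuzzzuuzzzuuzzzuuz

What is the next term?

The strings grow by a fixed suffix zzuuz each time.
Applying this once more to lrrzzuuzzzuuzzzuuzzzuuz:

lrrzzuuzzzuuzzzuuzzzuuzzzuuz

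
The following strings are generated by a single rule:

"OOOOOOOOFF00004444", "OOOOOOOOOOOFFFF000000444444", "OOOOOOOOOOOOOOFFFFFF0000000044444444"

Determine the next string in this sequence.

OOOOOOOOOOOOOOOOOFFFFFFFF00000000004444444444

Reading off run lengths: O runs 8, 11, 14; F runs 2, 4, 6; 0 runs 4, 6, 8; 4 runs 4, 6, 8 — each is linear in n, where the shown terms are n = 2, 3, 4.
For the next term, n = 5, so the run lengths are 17, 8, 10, 10.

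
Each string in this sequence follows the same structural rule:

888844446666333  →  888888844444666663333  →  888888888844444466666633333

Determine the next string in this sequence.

888888888888844444446666666333333

Term n consists of 3n+1 8's, followed by n+3 4's, followed by n+3 6's, followed by n+2 3's (n = 1, 2, …).
At n = 4 the blocks have lengths 13, 7, 7, 6.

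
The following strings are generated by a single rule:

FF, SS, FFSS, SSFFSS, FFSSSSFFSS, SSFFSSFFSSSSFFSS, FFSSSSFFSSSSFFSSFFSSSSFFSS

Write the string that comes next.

From term 3 onward, concatenate the second-to-last term with the last: FF·SS = FFSS, SS·FFSS = SSFFSS, …
Continuing: SSFFSSFFSSSSFFSS · FFSSSSFFSSSSFFSSFFSSSSFFSS gives term 8.

SSFFSSFFSSSSFFSSFFSSSSFFSSSSFFSSFFSSSSFFSS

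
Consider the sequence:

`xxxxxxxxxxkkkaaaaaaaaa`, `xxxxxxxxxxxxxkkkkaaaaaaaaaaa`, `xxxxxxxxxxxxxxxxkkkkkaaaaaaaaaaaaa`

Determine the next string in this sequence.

xxxxxxxxxxxxxxxxxxxkkkkkkaaaaaaaaaaaaaaa

Term n consists of 3n+1 x's, followed by n k's, followed by 2n+3 a's, where the shown terms are n = 3, 4, 5.
At n = 6 the blocks have lengths 19, 6, 15.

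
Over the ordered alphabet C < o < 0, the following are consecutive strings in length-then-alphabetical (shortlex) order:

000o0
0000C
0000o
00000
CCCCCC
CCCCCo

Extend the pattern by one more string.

CCCCC0

Treat CCCCCo as a base-3 numeral over the given alphabet and add one, carrying through any trailing 0's.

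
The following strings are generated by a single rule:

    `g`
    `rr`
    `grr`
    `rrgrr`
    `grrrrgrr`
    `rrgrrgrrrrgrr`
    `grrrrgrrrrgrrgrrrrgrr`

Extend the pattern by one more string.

This is a Fibonacci-style word recurrence s(k) = s(k−2)·s(k−1): e.g. g·rr = grr.
Continuing: rrgrrgrrrrgrr · grrrrgrrrrgrrgrrrrgrr gives term 8.

rrgrrgrrrrgrrgrrrrgrrrrgrrgrrrrgrr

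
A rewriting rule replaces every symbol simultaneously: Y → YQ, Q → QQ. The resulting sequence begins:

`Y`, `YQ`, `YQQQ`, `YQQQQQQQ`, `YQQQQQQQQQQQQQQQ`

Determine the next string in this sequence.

YQQQQQQQQQQQQQQQQQQQQQQQQQQQQQQQ

Applying the rule to each of the 16 symbols of YQQQQQQQQQQQQQQQ gives the pieces YQ QQ QQ QQ QQ QQ QQ QQ QQ QQ QQ QQ QQ QQ QQ QQ, which concatenate to the answer.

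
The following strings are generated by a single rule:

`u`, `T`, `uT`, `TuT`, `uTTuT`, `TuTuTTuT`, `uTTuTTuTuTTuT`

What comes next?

TuTuTTuTuTTuTTuTuTTuT

This is a Fibonacci-style word recurrence s(k) = s(k−2)·s(k−1): e.g. u·T = uT.
So term 8 is TuTuTTuT·uTTuTTuTuTTuT.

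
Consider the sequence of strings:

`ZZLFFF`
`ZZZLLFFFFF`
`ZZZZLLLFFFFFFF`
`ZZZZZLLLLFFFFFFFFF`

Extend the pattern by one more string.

ZZZZZZLLLLLFFFFFFFFFFF

Each string has the form Z^{n} L^{n-1} F^{2n-1}, where the shown terms are n = 2, 3, 4, 5.
At n = 6 the blocks have lengths 6, 5, 11.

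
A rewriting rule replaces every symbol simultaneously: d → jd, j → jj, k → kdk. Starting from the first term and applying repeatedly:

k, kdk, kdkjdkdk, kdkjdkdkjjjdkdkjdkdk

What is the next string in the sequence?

kdkjdkdkjjjdkdkjdkdkjjjjjjjdkdkjdkdkjjjdkdkjdkdk

φ(kdkjdkdkjjjdkdkjdkdk) expands symbol-by-symbol to kdk jd kdk jj jd kdk jd kdk jj jj jj jd kdk jd kdk jj jd kdk jd kdk; joining the 20 pieces gives the next term.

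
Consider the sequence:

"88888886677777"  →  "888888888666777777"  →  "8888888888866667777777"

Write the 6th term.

8888888888888888866666667777777777

Each string has the form 8^{2n+3} 6^{n} 7^{n+3}, where the shown terms are n = 2, 3, 4.
For term 6, n = 7, so the run lengths are 17, 7, 10.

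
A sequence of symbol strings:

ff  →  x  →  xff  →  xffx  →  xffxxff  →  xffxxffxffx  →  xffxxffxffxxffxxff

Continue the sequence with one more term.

From term 3 onward, concatenate the last term with the second-to-last: x·ff = xff, xff·x = xffx, …
Continuing: xffxxffxffxxffxxff · xffxxffxffx gives term 8.

xffxxffxffxxffxxffxffxxffxffx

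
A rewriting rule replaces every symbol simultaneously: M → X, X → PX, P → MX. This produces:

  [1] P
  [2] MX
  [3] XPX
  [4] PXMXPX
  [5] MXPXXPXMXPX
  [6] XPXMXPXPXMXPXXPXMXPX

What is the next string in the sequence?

PXMXPXXPXMXPXMXPXXPXMXPXPXMXPXXPXMXPX

φ(XPXMXPXPXMXPXXPXMXPX) expands symbol-by-symbol to PX MX PX X PX MX PX MX PX X PX MX PX PX MX PX X PX MX PX; joining the 20 pieces gives the next term.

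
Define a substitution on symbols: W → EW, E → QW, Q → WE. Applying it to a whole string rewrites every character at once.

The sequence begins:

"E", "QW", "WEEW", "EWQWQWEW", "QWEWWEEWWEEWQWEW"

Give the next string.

Rewriting the 16 symbols of QWEWWEEWWEEWQWEW one by one yields WE EW QW EW EW QW QW EW EW QW QW EW WE EW QW EW; concatenated:

WEEWQWEWEWQWQWEWEWQWQWEWWEEWQWEW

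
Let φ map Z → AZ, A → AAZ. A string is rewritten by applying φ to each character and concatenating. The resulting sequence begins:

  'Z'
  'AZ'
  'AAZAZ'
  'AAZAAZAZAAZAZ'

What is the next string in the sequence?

Applying the rule to each of the 13 symbols of AAZAAZAZAAZAZ gives the pieces AAZ AAZ AZ AAZ AAZ AZ AAZ AZ AAZ AAZ AZ AAZ AZ, which concatenate to the answer.

AAZAAZAZAAZAAZAZAAZAZAAZAAZAZAAZAZ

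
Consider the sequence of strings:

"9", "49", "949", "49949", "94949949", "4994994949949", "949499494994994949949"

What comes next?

4994994949949949499494994994949949

This is a Fibonacci-style word recurrence s(k) = s(k−2)·s(k−1): e.g. 9·49 = 949.
Continuing: 4994994949949 · 949499494994994949949 gives term 8.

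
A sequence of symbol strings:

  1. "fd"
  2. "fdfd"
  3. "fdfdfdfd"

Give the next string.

fdfdfdfdfdfdfdfd

Each string is two copies of the previous one concatenated.
One more doubling of fdfdfdfd gives the answer.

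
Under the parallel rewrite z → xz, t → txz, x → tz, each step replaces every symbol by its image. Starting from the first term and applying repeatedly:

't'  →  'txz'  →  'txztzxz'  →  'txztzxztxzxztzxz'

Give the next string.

txztzxztxzxztzxztxztzxztzxztxzxztzxz

φ(txztzxztxzxztzxz) expands symbol-by-symbol to txz tz xz txz xz tz xz txz tz xz tz xz txz xz tz xz; joining the 16 pieces gives the next term.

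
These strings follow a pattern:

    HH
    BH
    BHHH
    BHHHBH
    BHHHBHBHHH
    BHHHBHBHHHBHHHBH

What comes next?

BHHHBHBHHHBHHHBHBHHHBHBHHH

Each term (from the third on) is the previous term followed by the one before it: term 3 = BH·HH = BHHH.
Continuing: BHHHBHBHHHBHHHBH · BHHHBHBHHH gives term 7.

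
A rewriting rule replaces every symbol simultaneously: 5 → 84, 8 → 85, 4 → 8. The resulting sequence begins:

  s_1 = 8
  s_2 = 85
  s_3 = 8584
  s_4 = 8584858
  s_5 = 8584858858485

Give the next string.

φ(8584858858485) expands symbol-by-symbol to 85 84 85 8 85 84 85 85 84 85 8 85 84; joining the 13 pieces gives the next term.

858485885848585848588584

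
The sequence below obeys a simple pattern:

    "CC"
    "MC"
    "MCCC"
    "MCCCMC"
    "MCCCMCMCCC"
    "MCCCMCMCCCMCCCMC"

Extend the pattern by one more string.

Each term (from the third on) is the previous term followed by the one before it: term 3 = MC·CC = MCCC.
So term 7 is MCCCMCMCCCMCCCMC·MCCCMCMCCC.

MCCCMCMCCCMCCCMCMCCCMCMCCC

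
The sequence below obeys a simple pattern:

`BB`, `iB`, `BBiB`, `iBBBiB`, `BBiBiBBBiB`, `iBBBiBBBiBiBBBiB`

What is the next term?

BBiBiBBBiBiBBBiBBBiBiBBBiB

From term 3 onward, concatenate the second-to-last term with the last: BB·iB = BBiB, iB·BBiB = iBBBiB, …
The next term joins BBiBiBBBiB and iBBBiBBBiBiBBBiB.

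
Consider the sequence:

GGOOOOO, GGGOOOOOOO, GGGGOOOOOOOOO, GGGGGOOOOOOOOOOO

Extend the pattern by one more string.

Term n consists of n G's, followed by 2n+1 O's, where the shown terms are n = 2, 3, 4, 5.
For the next term, n = 6, so the run lengths are 6, 13.

GGGGGGOOOOOOOOOOOOO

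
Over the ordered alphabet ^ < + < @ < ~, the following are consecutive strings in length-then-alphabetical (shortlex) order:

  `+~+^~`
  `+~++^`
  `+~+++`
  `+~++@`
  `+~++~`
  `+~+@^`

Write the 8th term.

Continuing the enumeration 2 steps past +~+@^: +~+@^ → +~+@+ → (answer).

+~+@@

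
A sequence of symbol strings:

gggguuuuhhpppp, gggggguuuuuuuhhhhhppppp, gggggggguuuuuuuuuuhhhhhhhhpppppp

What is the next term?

gggggggggguuuuuuuuuuuuuhhhhhhhhhhhppppppp

Term n consists of 2n+2 g's, followed by 3n+1 u's, followed by 3n-1 h's, followed by n+3 p's (n = 1, 2, …).
For the next term, n = 4, so the run lengths are 10, 13, 11, 7.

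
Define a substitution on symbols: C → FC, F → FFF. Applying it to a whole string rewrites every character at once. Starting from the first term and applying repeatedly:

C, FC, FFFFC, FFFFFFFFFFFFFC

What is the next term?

Rewriting the 14 symbols of FFFFFFFFFFFFFC one by one yields FFF FFF FFF FFF FFF FFF FFF FFF FFF FFF FFF FFF FFF FC; concatenated:

FFFFFFFFFFFFFFFFFFFFFFFFFFFFFFFFFFFFFFFFC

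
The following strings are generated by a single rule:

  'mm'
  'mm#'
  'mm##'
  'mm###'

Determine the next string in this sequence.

Each term is the previous one with # appended.
Applying this once more to mm###:

mm####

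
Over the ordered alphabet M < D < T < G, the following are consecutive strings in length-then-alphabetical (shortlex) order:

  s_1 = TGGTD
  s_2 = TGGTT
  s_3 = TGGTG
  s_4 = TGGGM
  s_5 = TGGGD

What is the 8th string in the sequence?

GMMMM

Continuing the enumeration 3 steps past TGGGD: TGGGD → TGGGT → TGGGG → (answer).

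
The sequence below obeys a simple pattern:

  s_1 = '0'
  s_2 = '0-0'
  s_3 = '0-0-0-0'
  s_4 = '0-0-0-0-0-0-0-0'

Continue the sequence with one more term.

0-0-0-0-0-0-0-0-0-0-0-0-0-0-0-0

s(k+1) = s(k)·-·s(k) — each term doubles the last with '-' between the halves.
One more doubling of 0-0-0-0-0-0-0-0 gives the answer.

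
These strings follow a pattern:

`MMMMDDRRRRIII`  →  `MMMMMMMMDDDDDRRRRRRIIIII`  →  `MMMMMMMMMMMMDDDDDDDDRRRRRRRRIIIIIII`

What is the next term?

MMMMMMMMMMMMMMMMDDDDDDDDDDDRRRRRRRRRRIIIIIIIII

Reading off run lengths: M runs 4, 8, 12; D runs 2, 5, 8; R runs 4, 6, 8; I runs 3, 5, 7 — each is linear in n (n = 1, 2, …).
At n = 4 the blocks have lengths 16, 11, 10, 9.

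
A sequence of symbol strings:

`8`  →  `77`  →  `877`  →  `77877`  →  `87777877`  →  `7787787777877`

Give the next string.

Each term (from the third on) is the two preceding terms concatenated in order: term 3 = 8·77 = 877.
So term 7 is 87777877·7787787777877.

877778777787787777877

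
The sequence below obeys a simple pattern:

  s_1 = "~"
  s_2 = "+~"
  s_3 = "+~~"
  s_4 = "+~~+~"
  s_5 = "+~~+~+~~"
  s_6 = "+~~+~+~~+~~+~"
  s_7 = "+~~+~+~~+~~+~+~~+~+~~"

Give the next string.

+~~+~+~~+~~+~+~~+~+~~+~~+~+~~+~~+~

From term 3 onward, concatenate the last term with the second-to-last: +~·~ = +~~, +~~·+~ = +~~+~, …
Continuing: +~~+~+~~+~~+~+~~+~+~~ · +~~+~+~~+~~+~ gives term 8.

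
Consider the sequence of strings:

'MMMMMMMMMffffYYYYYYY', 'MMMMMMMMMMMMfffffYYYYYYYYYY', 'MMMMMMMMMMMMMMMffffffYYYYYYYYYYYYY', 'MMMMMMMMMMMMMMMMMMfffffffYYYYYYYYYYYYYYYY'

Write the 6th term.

MMMMMMMMMMMMMMMMMMMMMMMMfffffffffYYYYYYYYYYYYYYYYYYYYYY

Each string has the form M^{3n} f^{n+1} Y^{3n-2}, where the shown terms are n = 3, 4, 5, 6.
At n = 8 the blocks have lengths 24, 9, 22.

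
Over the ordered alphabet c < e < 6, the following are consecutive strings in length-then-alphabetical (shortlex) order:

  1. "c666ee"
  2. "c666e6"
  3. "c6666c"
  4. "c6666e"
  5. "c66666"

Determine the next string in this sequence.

Find the rightmost character of c66666 below 6, bump it to the next letter, and reset everything to its right to c.

eccccc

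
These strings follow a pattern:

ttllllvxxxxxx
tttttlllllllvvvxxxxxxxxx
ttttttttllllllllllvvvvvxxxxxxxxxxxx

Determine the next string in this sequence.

Term n consists of 3n-1 t's, followed by 3n+1 l's, followed by 2n-1 v's, followed by 3n+3 x's (n = 1, 2, …).
For the next term, n = 4, so the run lengths are 11, 13, 7, 15.

tttttttttttlllllllllllllvvvvvvvxxxxxxxxxxxxxxx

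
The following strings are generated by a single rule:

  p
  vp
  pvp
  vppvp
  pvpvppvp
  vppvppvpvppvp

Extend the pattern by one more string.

pvpvppvpvppvppvpvppvp

From term 3 onward, concatenate the second-to-last term with the last: p·vp = pvp, vp·pvp = vppvp, …
So term 7 is pvpvppvp·vppvppvpvppvp.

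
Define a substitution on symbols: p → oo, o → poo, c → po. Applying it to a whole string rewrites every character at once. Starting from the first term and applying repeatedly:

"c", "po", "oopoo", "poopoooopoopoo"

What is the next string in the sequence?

oopoopoooopoopoopoopoooopoopoooopoopoo

Applying the rule to each of the 14 symbols of poopoooopoopoo gives the pieces oo poo poo oo poo poo poo poo oo poo poo oo poo poo, which concatenate to the answer.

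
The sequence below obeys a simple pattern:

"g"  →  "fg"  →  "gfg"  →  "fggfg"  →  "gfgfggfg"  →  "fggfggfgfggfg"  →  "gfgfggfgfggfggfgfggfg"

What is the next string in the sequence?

From term 3 onward, concatenate the second-to-last term with the last: g·fg = gfg, fg·gfg = fggfg, …
So term 8 is fggfggfgfggfg·gfgfggfgfggfggfgfggfg.

fggfggfgfggfggfgfggfgfggfggfgfggfg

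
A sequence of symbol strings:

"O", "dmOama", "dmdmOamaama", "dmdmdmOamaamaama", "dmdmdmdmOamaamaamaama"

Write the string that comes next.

dmdmdmdmdmOamaamaamaamaama

Every step adds dm to the front and ama to the end of the previous string.
One more step from dmdmdmdmOamaamaamaama gives the answer.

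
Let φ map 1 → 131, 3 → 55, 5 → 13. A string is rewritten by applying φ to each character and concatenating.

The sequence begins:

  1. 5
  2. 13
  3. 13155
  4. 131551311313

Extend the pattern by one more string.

131551311313131551311315513155

Apply φ to 131551311313 symbol by symbol: 1→131, 3→55, 1→131, 5→13, 5→13, 1→131, 3→55, 1→131, 1→131, 3→55, 1→131, 3→55; joined: 131 55 131 13 13 131 55 131 131 55 131 55.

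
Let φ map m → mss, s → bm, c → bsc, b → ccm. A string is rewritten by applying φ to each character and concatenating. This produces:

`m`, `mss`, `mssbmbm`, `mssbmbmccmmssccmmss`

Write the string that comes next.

mssbmbmccmmssccmmssbscbscmssmssbmbmbscbscmssmssbmbm

Replace each of the 19 characters of mssbmbmccmmssccmmss in place — mss bm bm ccm mss ccm mss bsc bsc mss mss bm bm bsc bsc mss mss bm bm — and concatenate.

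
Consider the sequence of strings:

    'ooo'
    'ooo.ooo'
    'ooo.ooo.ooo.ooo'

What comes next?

s(k+1) = s(k)·.·s(k) — each term doubles the last with '.' between the halves.
Doubling ooo.ooo.ooo.ooo with '.' between the halves:

ooo.ooo.ooo.ooo.ooo.ooo.ooo.ooo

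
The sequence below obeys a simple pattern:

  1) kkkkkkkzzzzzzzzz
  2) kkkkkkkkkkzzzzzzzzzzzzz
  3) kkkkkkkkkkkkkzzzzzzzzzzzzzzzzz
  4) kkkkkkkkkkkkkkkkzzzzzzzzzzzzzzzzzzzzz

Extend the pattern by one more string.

kkkkkkkkkkkkkkkkkkkzzzzzzzzzzzzzzzzzzzzzzzzz

Term n consists of 3n+1 k's, followed by 4n+1 z's, where the shown terms are n = 2, 3, 4, 5.
Setting n = 6 gives 19, 25 characters in each block.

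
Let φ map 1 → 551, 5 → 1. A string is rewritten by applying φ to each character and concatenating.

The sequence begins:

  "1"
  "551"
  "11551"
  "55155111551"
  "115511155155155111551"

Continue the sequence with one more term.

Rewriting the 21 symbols of 115511155155155111551 one by one yields 551 551 1 1 551 551 551 1 1 551 1 1 551 1 1 551 551 551 1 1 551; concatenated:

5515511155155155111551115511155155155111551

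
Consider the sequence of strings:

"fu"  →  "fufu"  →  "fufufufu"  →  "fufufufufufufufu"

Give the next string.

Every step duplicates the string.
Doubling fufufufufufufufu:

fufufufufufufufufufufufufufufufu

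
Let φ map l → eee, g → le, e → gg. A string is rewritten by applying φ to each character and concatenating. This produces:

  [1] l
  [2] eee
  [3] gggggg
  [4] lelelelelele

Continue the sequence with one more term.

eeeggeeeggeeeggeeeggeeeggeeegg

Apply φ to lelelelelele symbol by symbol: l→eee, e→gg, l→eee, e→gg, l→eee, e→gg, l→eee, e→gg, l→eee, e→gg, l→eee, e→gg; joined: eee gg eee gg eee gg eee gg eee gg eee gg.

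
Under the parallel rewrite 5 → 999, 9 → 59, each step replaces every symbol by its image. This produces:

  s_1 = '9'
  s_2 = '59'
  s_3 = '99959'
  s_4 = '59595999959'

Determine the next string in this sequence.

99959999599995959595999959

Rewriting each symbol of 59595999959: 5→999, 9→59, 5→999, 9→59, 5→999, 9→59, 9→59, 9→59, 9→59, 5→999, 9→59, which concatenates to 999 59 999 59 999 59 59 59 59 999 59.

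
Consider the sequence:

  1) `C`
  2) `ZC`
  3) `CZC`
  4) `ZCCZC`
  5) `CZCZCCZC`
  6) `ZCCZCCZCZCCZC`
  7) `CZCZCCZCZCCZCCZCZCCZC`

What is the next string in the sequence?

ZCCZCCZCZCCZCCZCZCCZCZCCZCCZCZCCZC

Each term (from the third on) is the two preceding terms concatenated in order: term 3 = C·ZC = CZC.
So term 8 is ZCCZCCZCZCCZC·CZCZCCZCZCCZCCZCZCCZC.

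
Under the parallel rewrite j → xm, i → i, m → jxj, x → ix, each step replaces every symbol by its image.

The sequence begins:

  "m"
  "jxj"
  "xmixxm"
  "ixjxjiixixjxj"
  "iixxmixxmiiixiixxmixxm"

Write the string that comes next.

Applying the rule to each of the 22 symbols of iixxmixxmiiixiixxmixxm gives the pieces i i ix ix jxj i ix ix jxj i i i ix i i ix ix jxj i ix ix jxj, which concatenate to the answer.

iiixixjxjiixixjxjiiiixiiixixjxjiixixjxj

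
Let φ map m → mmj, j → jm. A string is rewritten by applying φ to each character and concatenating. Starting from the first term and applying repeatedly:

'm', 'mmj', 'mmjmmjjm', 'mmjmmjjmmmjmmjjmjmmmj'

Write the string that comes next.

Replace each of the 21 characters of mmjmmjjmmmjmmjjmjmmmj in place — mmj mmj jm mmj mmj jm jm mmj mmj mmj jm mmj mmj jm jm mmj jm mmj mmj mmj jm — and concatenate.

mmjmmjjmmmjmmjjmjmmmjmmjmmjjmmmjmmjjmjmmmjjmmmjmmjmmjjm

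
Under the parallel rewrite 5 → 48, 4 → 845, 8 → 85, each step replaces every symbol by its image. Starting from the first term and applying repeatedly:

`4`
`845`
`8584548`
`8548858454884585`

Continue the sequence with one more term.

Rewriting the 16 symbols of 8548858454884585 one by one yields 85 48 845 85 85 48 85 845 48 845 85 85 845 48 85 48; concatenated:

854884585854885845488458585845488548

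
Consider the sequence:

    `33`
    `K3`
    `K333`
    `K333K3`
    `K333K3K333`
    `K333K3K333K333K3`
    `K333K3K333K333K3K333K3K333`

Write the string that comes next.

From term 3 onward, concatenate the last term with the second-to-last: K3·33 = K333, K333·K3 = K333K3, …
The next term joins K333K3K333K333K3K333K3K333 and K333K3K333K333K3.

K333K3K333K333K3K333K3K333K333K3K333K333K3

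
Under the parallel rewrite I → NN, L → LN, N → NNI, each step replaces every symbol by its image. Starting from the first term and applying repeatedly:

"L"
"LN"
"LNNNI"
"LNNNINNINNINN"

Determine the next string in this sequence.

LNNNINNINNINNNNINNINNNNINNINNNNINNI

Replace each of the 13 characters of LNNNINNINNINN in place — LN NNI NNI NNI NN NNI NNI NN NNI NNI NN NNI NNI — and concatenate.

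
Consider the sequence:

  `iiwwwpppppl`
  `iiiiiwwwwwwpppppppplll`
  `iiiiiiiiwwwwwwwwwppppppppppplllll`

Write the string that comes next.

iiiiiiiiiiiwwwwwwwwwwwwpppppppppppppplllllll

The n-th term is 3n-1 i's then 3n w's then 3n+2 p's then 2n-1 l's (n = 1, 2, …).
At n = 4 the blocks have lengths 11, 12, 14, 7.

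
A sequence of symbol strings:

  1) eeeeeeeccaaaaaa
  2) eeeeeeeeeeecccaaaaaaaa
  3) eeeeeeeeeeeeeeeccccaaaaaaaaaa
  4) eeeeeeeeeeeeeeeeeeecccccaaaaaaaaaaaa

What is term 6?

Term n consists of 4n-1 e's, followed by n c's, followed by 2n+2 a's, where the shown terms are n = 2, 3, 4, 5.
For term 6, n = 7, so the run lengths are 27, 7, 16.

eeeeeeeeeeeeeeeeeeeeeeeeeeecccccccaaaaaaaaaaaaaaaa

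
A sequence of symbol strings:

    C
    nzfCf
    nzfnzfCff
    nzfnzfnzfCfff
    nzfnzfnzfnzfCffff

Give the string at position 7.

nzfnzfnzfnzfnzfnzfCffffff

s(k+1) = nzf·s(k)·f, so each term gains nzf as a prefix and f as a suffix.
From nzfnzfnzfnzfCffff, 2 further steps: nzfnzfnzfnzfCffff → nzfnzfnzfnzfnzfCfffff → (answer).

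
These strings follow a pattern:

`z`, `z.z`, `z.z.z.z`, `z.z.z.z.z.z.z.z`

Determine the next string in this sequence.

z.z.z.z.z.z.z.z.z.z.z.z.z.z.z.z

Every step duplicates the string with '.' between the halves.
One more doubling of z.z.z.z.z.z.z.z gives the answer.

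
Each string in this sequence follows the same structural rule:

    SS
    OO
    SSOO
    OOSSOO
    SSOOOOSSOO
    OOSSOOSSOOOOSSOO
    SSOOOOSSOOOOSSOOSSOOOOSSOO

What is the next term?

OOSSOOSSOOOOSSOOSSOOOOSSOOOOSSOOSSOOOOSSOO

Each term (from the third on) is the two preceding terms concatenated in order: term 3 = SS·OO = SSOO.
So term 8 is OOSSOOSSOOOOSSOO·SSOOOOSSOOOOSSOOSSOOOOSSOO.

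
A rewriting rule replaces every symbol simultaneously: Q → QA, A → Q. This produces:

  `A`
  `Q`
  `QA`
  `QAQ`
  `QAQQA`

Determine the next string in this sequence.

Expanding QAQQA: Q→QA, A→Q, Q→QA, Q→QA, A→Q. Concatenated: QA Q QA QA Q.

QAQQAQAQ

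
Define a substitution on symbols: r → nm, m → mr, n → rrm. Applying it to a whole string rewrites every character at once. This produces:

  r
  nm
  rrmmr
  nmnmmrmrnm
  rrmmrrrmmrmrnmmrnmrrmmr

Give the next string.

Replace each of the 23 characters of rrmmrrrmmrmrnmmrnmrrmmr in place — nm nm mr mr nm nm nm mr mr nm mr nm rrm mr mr nm rrm mr nm nm mr mr nm — and concatenate.

nmnmmrmrnmnmnmmrmrnmmrnmrrmmrmrnmrrmmrnmnmmrmrnm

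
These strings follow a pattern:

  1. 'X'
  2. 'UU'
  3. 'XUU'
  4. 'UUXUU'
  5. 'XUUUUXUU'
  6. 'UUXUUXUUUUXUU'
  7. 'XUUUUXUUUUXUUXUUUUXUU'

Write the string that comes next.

From term 3 onward, concatenate the second-to-last term with the last: X·UU = XUU, UU·XUU = UUXUU, …
So term 8 is UUXUUXUUUUXUU·XUUUUXUUUUXUUXUUUUXUU.

UUXUUXUUUUXUUXUUUUXUUUUXUUXUUUUXUU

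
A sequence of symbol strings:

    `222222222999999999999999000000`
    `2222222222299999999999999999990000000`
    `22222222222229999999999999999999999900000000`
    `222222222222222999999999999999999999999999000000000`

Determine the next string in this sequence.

2222222222222222299999999999999999999999999999990000000000

Reading off run lengths: 2 runs 9, 11, 13, 15; 9 runs 15, 19, 23, 27; 0 runs 6, 7, 8, 9 — each is linear in n, where the shown terms are n = 3, 4, 5, 6.
At n = 7 the blocks have lengths 17, 31, 10.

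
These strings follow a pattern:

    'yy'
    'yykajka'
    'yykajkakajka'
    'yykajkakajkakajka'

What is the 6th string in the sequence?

yykajkakajkakajkakajkakajka

Each term is the previous one with kajka appended.
From yykajkakajkakajka, 2 further steps: yykajkakajkakajka → yykajkakajkakajkakajka → (answer).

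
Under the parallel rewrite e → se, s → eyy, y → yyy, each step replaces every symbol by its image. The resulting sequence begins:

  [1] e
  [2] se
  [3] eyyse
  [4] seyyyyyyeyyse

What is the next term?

φ(seyyyyyyeyyse) expands symbol-by-symbol to eyy se yyy yyy yyy yyy yyy yyy se yyy yyy eyy se; joining the 13 pieces gives the next term.

eyyseyyyyyyyyyyyyyyyyyyseyyyyyyeyyse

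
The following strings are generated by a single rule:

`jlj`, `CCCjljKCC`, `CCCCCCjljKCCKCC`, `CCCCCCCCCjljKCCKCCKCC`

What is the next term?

s(k+1) = CCC·s(k)·KCC, so each term gains CCC as a prefix and KCC as a suffix.
So the next term is CCC·CCCCCCCCCjljKCCKCCKCC·KCC.

CCCCCCCCCCCCjljKCCKCCKCCKCC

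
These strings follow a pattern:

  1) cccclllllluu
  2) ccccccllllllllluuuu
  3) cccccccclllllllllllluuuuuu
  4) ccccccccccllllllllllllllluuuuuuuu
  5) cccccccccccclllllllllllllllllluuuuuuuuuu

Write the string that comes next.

Each string has the form c^{2n} l^{3n} u^{2n-2}, where the shown terms are n = 2, 3, 4, 5, 6.
For the next term, n = 7, so the run lengths are 14, 21, 12.

ccccccccccccccllllllllllllllllllllluuuuuuuuuuuu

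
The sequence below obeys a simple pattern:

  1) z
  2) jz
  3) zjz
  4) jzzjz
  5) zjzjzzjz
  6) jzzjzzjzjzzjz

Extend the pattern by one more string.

zjzjzzjzjzzjzzjzjzzjz

From term 3 onward, concatenate the second-to-last term with the last: z·jz = zjz, jz·zjz = jzzjz, …
The next term joins zjzjzzjz and jzzjzzjzjzzjz.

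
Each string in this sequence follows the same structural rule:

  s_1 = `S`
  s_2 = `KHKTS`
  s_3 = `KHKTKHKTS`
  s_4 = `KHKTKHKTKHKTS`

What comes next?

Every step adds KHKT at the front: s(k+1) = KHKT·s(k).
Applying this once more to KHKTKHKTKHKTS:

KHKTKHKTKHKTKHKTS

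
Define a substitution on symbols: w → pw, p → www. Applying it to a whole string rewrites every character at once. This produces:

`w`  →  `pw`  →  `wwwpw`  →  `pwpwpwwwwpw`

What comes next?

Apply φ to pwpwpwwwwpw symbol by symbol: p→www, w→pw, p→www, w→pw, p→www, w→pw, w→pw, w→pw, w→pw, p→www, w→pw; joined: www pw www pw www pw pw pw pw www pw.

wwwpwwwwpwwwwpwpwpwpwwwwpw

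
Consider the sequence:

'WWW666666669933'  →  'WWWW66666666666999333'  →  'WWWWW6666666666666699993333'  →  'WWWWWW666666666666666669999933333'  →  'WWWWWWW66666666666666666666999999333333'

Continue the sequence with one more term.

WWWWWWWW6666666666666666666666699999993333333

The n-th term is n W's then 3n-1 6's then n-1 9's then n-1 3's, where the shown terms are n = 3, 4, 5, 6, 7.
For the next term, n = 8, so the run lengths are 8, 23, 7, 7.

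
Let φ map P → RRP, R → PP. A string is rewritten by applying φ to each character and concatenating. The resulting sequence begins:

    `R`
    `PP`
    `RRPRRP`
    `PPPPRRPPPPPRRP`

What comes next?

Applying the rule to each of the 14 symbols of PPPPRRPPPPPRRP gives the pieces RRP RRP RRP RRP PP PP RRP RRP RRP RRP RRP PP PP RRP, which concatenate to the answer.

RRPRRPRRPRRPPPPPRRPRRPRRPRRPRRPPPPPRRP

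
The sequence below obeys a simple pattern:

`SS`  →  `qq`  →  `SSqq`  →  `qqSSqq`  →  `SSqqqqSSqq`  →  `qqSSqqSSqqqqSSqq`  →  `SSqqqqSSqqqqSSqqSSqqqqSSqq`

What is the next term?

qqSSqqSSqqqqSSqqSSqqqqSSqqqqSSqqSSqqqqSSqq

Each term (from the third on) is the two preceding terms concatenated in order: term 3 = SS·qq = SSqq.
So term 8 is qqSSqqSSqqqqSSqq·SSqqqqSSqqqqSSqqSSqqqqSSqq.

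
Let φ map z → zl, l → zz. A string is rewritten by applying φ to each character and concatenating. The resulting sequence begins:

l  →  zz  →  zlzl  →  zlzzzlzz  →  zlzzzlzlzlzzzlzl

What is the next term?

zlzzzlzlzlzzzlzzzlzzzlzlzlzzzlzz

φ(zlzzzlzlzlzzzlzl) expands symbol-by-symbol to zl zz zl zl zl zz zl zz zl zz zl zl zl zz zl zz; joining the 16 pieces gives the next term.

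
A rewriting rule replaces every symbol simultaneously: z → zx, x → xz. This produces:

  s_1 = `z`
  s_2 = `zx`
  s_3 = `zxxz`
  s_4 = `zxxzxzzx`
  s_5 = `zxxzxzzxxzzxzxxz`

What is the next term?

φ(zxxzxzzxxzzxzxxz) expands symbol-by-symbol to zx xz xz zx xz zx zx xz xz zx zx xz zx xz xz zx; joining the 16 pieces gives the next term.

zxxzxzzxxzzxzxxzxzzxzxxzzxxzxzzx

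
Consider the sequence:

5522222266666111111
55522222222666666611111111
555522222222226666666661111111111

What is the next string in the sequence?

Each string has the form 5^{n-1} 2^{2n} 6^{2n-1} 1^{2n}, where the shown terms are n = 3, 4, 5.
Setting n = 6 gives 5, 12, 11, 12 characters in each block.

5555522222222222266666666666111111111111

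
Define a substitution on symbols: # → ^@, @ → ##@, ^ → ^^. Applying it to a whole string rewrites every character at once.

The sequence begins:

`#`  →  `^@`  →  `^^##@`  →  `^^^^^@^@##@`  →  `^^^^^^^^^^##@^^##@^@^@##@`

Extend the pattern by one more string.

^^^^^^^^^^^^^^^^^^^^^@^@##@^^^^^@^@##@^^##@^^##@^@^@##@

Applying the rule to each of the 25 symbols of ^^^^^^^^^^##@^^##@^@^@##@ gives the pieces ^^ ^^ ^^ ^^ ^^ ^^ ^^ ^^ ^^ ^^ ^@ ^@ ##@ ^^ ^^ ^@ ^@ ##@ ^^ ##@ ^^ ##@ ^@ ^@ ##@, which concatenate to the answer.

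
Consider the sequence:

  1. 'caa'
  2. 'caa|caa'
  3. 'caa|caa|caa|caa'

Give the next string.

caa|caa|caa|caa|caa|caa|caa|caa

s(k+1) = s(k)·|·s(k) — each term doubles the last with '|' between the halves.
So the next term is two copies of caa|caa|caa|caa with '|' between the halves.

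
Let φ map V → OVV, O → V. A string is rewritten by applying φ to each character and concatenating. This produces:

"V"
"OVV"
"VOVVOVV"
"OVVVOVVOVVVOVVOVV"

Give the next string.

Applying the rule to each of the 17 symbols of OVVVOVVOVVVOVVOVV gives the pieces V OVV OVV OVV V OVV OVV V OVV OVV OVV V OVV OVV V OVV OVV, which concatenate to the answer.

VOVVOVVOVVVOVVOVVVOVVOVVOVVVOVVOVVVOVVOVV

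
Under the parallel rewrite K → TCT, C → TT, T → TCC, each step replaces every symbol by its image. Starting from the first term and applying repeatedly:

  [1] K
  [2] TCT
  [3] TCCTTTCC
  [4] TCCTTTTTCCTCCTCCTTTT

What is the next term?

Applying the rule to each of the 20 symbols of TCCTTTTTCCTCCTCCTTTT gives the pieces TCC TT TT TCC TCC TCC TCC TCC TT TT TCC TT TT TCC TT TT TCC TCC TCC TCC, which concatenate to the answer.

TCCTTTTTCCTCCTCCTCCTCCTTTTTCCTTTTTCCTTTTTCCTCCTCCTCC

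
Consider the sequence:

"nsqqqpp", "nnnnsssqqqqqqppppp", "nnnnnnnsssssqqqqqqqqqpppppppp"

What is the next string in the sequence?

nnnnnnnnnnsssssssqqqqqqqqqqqqppppppppppp

Term n consists of 3n-2 n's, followed by 2n-1 s's, followed by 3n q's, followed by 3n-1 p's (n = 1, 2, …).
Setting n = 4 gives 10, 7, 12, 11 characters in each block.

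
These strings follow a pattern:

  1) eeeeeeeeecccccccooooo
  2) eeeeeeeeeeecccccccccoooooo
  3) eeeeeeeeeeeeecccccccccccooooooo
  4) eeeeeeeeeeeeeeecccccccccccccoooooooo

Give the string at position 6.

The n-th term is 2n+3 e's then 2n+1 c's then n+2 o's, where the shown terms are n = 3, 4, 5, 6.
At n = 8 the blocks have lengths 19, 17, 10.

eeeeeeeeeeeeeeeeeeecccccccccccccccccoooooooooo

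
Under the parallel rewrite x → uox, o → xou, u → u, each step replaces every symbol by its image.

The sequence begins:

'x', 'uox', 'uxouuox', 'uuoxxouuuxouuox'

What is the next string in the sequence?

Rewriting the 15 symbols of uuoxxouuuxouuox one by one yields u u xou uox uox xou u u u uox xou u u xou uox; concatenated:

uuxouuoxuoxxouuuuuoxxouuuxouuox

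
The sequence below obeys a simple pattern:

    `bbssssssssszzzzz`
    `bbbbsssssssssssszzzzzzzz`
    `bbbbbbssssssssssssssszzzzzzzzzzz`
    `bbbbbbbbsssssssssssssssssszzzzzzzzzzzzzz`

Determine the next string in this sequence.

bbbbbbbbbbssssssssssssssssssssszzzzzzzzzzzzzzzzz

The n-th term is 2n-2 b's then 3n+3 s's then 3n-1 z's, where the shown terms are n = 2, 3, 4, 5.
Setting n = 6 gives 10, 21, 17 characters in each block.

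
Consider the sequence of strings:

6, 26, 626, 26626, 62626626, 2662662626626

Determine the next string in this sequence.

626266262662662626626

Each term (from the third on) is the two preceding terms concatenated in order: term 3 = 6·26 = 626.
Continuing: 62626626 · 2662662626626 gives term 7.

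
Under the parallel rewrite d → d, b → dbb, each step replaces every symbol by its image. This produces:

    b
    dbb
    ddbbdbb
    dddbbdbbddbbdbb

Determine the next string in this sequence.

Rewriting the 15 symbols of dddbbdbbddbbdbb one by one yields d d d dbb dbb d dbb dbb d d dbb dbb d dbb dbb; concatenated:

ddddbbdbbddbbdbbdddbbdbbddbbdbb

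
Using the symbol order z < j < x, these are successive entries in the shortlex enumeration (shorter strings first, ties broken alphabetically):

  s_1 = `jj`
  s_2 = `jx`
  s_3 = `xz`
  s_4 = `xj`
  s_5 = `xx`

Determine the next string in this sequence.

After xx the length-2 strings are exhausted; the first length-3 string is 3 copies of z.

zzz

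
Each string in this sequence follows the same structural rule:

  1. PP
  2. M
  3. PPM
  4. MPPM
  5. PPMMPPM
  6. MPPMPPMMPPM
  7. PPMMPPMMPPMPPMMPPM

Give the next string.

This is a Fibonacci-style word recurrence s(k) = s(k−2)·s(k−1): e.g. PP·M = PPM.
So term 8 is MPPMPPMMPPM·PPMMPPMMPPMPPMMPPM.

MPPMPPMMPPMPPMMPPMMPPMPPMMPPM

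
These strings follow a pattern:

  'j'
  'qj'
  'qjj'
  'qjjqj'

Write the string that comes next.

qjjqjqjj

Each term (from the third on) is the previous term followed by the one before it: term 3 = qj·j = qjj.
Continuing: qjjqj · qjj gives term 5.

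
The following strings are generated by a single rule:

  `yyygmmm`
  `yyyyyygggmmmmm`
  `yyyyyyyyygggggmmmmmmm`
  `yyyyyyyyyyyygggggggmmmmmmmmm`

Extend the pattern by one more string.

yyyyyyyyyyyyyyygggggggggmmmmmmmmmmm

Term n consists of 3n y's, followed by 2n-1 g's, followed by 2n+1 m's (n = 1, 2, …).
Setting n = 5 gives 15, 9, 11 characters in each block.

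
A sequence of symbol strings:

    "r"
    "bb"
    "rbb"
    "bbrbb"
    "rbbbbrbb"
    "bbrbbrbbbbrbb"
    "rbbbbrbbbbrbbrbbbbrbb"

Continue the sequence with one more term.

This is a Fibonacci-style word recurrence s(k) = s(k−2)·s(k−1): e.g. r·bb = rbb.
So term 8 is bbrbbrbbbbrbb·rbbbbrbbbbrbbrbbbbrbb.

bbrbbrbbbbrbbrbbbbrbbbbrbbrbbbbrbb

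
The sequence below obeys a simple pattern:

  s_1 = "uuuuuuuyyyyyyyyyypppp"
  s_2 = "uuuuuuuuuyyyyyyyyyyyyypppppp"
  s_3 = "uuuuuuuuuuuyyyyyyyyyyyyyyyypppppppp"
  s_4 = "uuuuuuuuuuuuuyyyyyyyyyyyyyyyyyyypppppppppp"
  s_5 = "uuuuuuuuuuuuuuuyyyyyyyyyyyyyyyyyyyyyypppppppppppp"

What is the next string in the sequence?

The n-th term is 2n+1 u's then 3n+1 y's then 2n-2 p's, where the shown terms are n = 3, 4, 5, 6, 7.
For the next term, n = 8, so the run lengths are 17, 25, 14.

uuuuuuuuuuuuuuuuuyyyyyyyyyyyyyyyyyyyyyyyyypppppppppppppp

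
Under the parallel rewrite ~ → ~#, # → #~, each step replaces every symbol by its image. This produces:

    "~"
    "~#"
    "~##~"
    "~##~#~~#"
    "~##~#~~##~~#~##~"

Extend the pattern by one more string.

Rewriting the 16 symbols of ~##~#~~##~~#~##~ one by one yields ~# #~ #~ ~# #~ ~# ~# #~ #~ ~# ~# #~ ~# #~ #~ ~#; concatenated:

~##~#~~##~~#~##~#~~#~##~~##~#~~#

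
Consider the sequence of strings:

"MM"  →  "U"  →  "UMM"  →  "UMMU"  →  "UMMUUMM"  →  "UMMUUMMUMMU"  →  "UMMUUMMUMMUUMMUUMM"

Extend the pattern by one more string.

Each term (from the third on) is the previous term followed by the one before it: term 3 = U·MM = UMM.
Continuing: UMMUUMMUMMUUMMUUMM · UMMUUMMUMMU gives term 8.

UMMUUMMUMMUUMMUUMMUMMUUMMUMMU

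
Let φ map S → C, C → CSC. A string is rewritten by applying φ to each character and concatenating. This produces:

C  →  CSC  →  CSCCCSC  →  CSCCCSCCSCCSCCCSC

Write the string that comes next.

Rewriting the 17 symbols of CSCCCSCCSCCSCCCSC one by one yields CSC C CSC CSC CSC C CSC CSC C CSC CSC C CSC CSC CSC C CSC; concatenated:

CSCCCSCCSCCSCCCSCCSCCCSCCSCCCSCCSCCSCCCSC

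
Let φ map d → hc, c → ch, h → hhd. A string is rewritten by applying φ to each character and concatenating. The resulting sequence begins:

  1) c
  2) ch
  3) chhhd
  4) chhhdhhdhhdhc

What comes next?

φ(chhhdhhdhhdhc) expands symbol-by-symbol to ch hhd hhd hhd hc hhd hhd hc hhd hhd hc hhd ch; joining the 13 pieces gives the next term.

chhhdhhdhhdhchhdhhdhchhdhhdhchhdch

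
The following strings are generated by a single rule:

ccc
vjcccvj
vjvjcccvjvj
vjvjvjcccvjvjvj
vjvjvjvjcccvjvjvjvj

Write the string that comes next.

Each term wraps the previous one in vj on the left and vj on the right.
Applying this once more to vjvjvjvjcccvjvjvjvj:

vjvjvjvjvjcccvjvjvjvjvj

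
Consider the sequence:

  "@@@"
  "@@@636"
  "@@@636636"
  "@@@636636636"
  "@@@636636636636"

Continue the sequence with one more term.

Each term is the previous one with 636 appended.
One more step from @@@636636636636 gives the answer.

@@@636636636636636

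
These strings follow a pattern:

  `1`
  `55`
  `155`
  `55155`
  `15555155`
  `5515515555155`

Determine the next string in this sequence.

This is a Fibonacci-style word recurrence s(k) = s(k−2)·s(k−1): e.g. 1·55 = 155.
So term 7 is 15555155·5515515555155.

155551555515515555155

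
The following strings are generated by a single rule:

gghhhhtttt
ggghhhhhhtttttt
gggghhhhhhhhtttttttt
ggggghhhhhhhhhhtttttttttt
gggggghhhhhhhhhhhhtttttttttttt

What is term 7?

gggggggghhhhhhhhhhhhhhhhtttttttttttttttt

Reading off run lengths: g runs 2, 3, 4, 5, 6; h runs 4, 6, 8, 10, 12; t runs 4, 6, 8, 10, 12 — each is linear in n (n = 1, 2, …).
Setting n = 7 gives 8, 16, 16 characters in each block.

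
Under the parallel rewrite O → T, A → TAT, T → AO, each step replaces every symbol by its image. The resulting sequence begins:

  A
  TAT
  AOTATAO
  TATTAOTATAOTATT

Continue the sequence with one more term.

Replace each of the 15 characters of TATTAOTATAOTATT in place — AO TAT AO AO TAT T AO TAT AO TAT T AO TAT AO AO — and concatenate.

AOTATAOAOTATTAOTATAOTATTAOTATAOAO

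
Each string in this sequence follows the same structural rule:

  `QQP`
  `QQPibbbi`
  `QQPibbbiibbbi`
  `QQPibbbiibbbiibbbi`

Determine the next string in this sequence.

The strings grow by a fixed suffix ibbbi each time.
Applying this once more to QQPibbbiibbbiibbbi:

QQPibbbiibbbiibbbiibbbi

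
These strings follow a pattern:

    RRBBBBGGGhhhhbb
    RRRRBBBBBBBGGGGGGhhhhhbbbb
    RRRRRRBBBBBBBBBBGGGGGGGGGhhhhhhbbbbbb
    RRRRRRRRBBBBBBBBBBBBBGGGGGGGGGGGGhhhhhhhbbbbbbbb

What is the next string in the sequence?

Term n consists of 2n R's, followed by 3n+1 B's, followed by 3n G's, followed by n+3 h's, followed by 2n b's (n = 1, 2, …).
For the next term, n = 5, so the run lengths are 10, 16, 15, 8, 10.

RRRRRRRRRRBBBBBBBBBBBBBBBBGGGGGGGGGGGGGGGhhhhhhhhbbbbbbbbbb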